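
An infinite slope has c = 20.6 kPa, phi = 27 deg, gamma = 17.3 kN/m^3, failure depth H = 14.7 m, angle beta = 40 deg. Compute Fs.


Result: 0.772

Derivation:
Using Fs = c / (gamma*H*sin(beta)*cos(beta)) + tan(phi)/tan(beta)
Cohesion contribution = 20.6 / (17.3*14.7*sin(40)*cos(40))
Cohesion contribution = 0.164506
Friction contribution = tan(27)/tan(40) = 0.607229
Fs = 0.164506 + 0.607229
Fs = 0.772


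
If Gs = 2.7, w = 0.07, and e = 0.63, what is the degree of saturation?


Using S = Gs * w / e
S = 2.7 * 0.07 / 0.63
S = 0.3


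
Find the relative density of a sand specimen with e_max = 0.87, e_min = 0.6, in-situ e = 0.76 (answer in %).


Using Dr = (e_max - e) / (e_max - e_min) * 100
e_max - e = 0.87 - 0.76 = 0.11
e_max - e_min = 0.87 - 0.6 = 0.27
Dr = 0.11 / 0.27 * 100
Dr = 40.74 %


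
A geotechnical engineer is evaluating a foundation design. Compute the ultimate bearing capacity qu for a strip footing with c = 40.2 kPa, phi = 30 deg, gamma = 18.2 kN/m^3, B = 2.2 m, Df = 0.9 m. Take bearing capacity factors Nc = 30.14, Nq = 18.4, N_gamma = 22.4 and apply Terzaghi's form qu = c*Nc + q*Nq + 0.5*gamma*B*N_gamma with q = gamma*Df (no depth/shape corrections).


Compute qu = c*Nc + gamma*Df*Nq + 0.5*gamma*B*N_gamma
Term 1: 40.2 * 30.14 = 1211.628
Term 2: 18.2 * 0.9 * 18.4 = 301.392
Term 3: 0.5 * 18.2 * 2.2 * 22.4 = 448.448
qu = 1211.628 + 301.392 + 448.448
qu = 1961.47 kPa


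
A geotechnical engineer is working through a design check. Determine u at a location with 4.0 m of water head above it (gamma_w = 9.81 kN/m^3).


Using u = gamma_w * h_w
u = 9.81 * 4.0
u = 39.24 kPa


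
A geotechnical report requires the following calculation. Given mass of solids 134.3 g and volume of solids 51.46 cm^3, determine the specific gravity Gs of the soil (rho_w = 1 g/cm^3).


Using Gs = m_s / (V_s * rho_w)
Since rho_w = 1 g/cm^3:
Gs = 134.3 / 51.46
Gs = 2.61


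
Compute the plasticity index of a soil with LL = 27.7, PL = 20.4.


Using PI = LL - PL
PI = 27.7 - 20.4
PI = 7.3


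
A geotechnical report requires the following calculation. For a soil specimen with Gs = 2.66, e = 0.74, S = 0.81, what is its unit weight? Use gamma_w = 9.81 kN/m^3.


Result: 18.376 kN/m^3

Derivation:
Using gamma = gamma_w * (Gs + S*e) / (1 + e)
Numerator: Gs + S*e = 2.66 + 0.81*0.74 = 3.2594
Denominator: 1 + e = 1 + 0.74 = 1.74
gamma = 9.81 * 3.2594 / 1.74
gamma = 18.376 kN/m^3


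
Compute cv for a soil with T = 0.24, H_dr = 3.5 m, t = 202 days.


Result: 0.01455 m^2/day

Derivation:
Using cv = T * H_dr^2 / t
H_dr^2 = 3.5^2 = 12.25
cv = 0.24 * 12.25 / 202
cv = 0.01455 m^2/day


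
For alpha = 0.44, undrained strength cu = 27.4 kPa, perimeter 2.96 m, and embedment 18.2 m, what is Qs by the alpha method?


Using Qs = alpha * cu * perimeter * L
Qs = 0.44 * 27.4 * 2.96 * 18.2
Qs = 649.48 kN


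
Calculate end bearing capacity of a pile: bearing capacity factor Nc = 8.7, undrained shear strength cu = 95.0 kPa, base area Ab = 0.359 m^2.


Result: 296.71 kN

Derivation:
Using Qb = Nc * cu * Ab
Qb = 8.7 * 95.0 * 0.359
Qb = 296.71 kN


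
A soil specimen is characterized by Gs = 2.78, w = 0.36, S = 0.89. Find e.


Using the relation e = Gs * w / S
e = 2.78 * 0.36 / 0.89
e = 1.1245


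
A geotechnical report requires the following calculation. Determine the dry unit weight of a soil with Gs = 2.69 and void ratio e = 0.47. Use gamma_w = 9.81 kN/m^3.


Using gamma_d = Gs * gamma_w / (1 + e)
gamma_d = 2.69 * 9.81 / (1 + 0.47)
gamma_d = 2.69 * 9.81 / 1.47
gamma_d = 17.952 kN/m^3


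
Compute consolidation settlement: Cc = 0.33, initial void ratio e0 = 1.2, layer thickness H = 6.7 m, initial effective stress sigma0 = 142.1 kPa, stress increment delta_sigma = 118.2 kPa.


Result: 0.2642 m

Derivation:
Using Sc = Cc * H / (1 + e0) * log10((sigma0 + delta_sigma) / sigma0)
Stress ratio = (142.1 + 118.2) / 142.1 = 1.83181
log10(1.83181) = 0.26288
Cc * H / (1 + e0) = 0.33 * 6.7 / (1 + 1.2) = 1.005
Sc = 1.005 * 0.26288
Sc = 0.2642 m


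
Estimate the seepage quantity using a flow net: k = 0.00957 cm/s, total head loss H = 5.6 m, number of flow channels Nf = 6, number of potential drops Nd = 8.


Convert k to m/s for unit consistency with H:
k = 0.00957 cm/s = 0.00957 / 100 m/s = 9.57e-05 m/s
Using q = k * H * Nf / Nd
Nf / Nd = 6 / 8 = 0.75
q = 9.57e-05 * 5.6 * 0.75
q = 0.0004019 m^3/s per m


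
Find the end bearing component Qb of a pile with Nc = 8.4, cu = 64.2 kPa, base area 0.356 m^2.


Using Qb = Nc * cu * Ab
Qb = 8.4 * 64.2 * 0.356
Qb = 191.98 kN


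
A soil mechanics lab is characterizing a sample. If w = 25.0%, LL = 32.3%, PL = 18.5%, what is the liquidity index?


First compute the plasticity index:
PI = LL - PL = 32.3 - 18.5 = 13.8
Then compute the liquidity index:
LI = (w - PL) / PI
LI = (25.0 - 18.5) / 13.8
LI = 0.471


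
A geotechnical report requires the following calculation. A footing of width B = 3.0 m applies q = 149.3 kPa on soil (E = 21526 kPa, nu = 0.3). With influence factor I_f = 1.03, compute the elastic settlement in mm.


Result: 19.503 mm

Derivation:
Using Se = q * B * (1 - nu^2) * I_f / E
1 - nu^2 = 1 - 0.3^2 = 0.91
Se = 149.3 * 3.0 * 0.91 * 1.03 / 21526
Se = 0.019503 m
Convert to mm: Se = 0.019503 * 1000 = 19.503 mm


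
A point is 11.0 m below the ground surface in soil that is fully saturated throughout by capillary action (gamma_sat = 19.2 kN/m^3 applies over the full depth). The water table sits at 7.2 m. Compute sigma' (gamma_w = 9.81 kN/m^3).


Total stress = gamma_sat * depth
sigma = 19.2 * 11.0 = 211.2 kPa
Pore water pressure u = gamma_w * (depth - d_wt)
u = 9.81 * (11.0 - 7.2) = 37.278 kPa
Effective stress = sigma - u
sigma' = 211.2 - 37.278 = 173.92 kPa


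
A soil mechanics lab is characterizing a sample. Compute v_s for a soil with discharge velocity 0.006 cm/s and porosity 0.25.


Using v_s = v_d / n
v_s = 0.006 / 0.25
v_s = 0.024 cm/s


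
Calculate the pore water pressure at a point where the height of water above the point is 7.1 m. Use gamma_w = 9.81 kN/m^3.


Using u = gamma_w * h_w
u = 9.81 * 7.1
u = 69.65 kPa


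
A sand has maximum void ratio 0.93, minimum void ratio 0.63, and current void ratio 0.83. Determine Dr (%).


Result: 33.33 %

Derivation:
Using Dr = (e_max - e) / (e_max - e_min) * 100
e_max - e = 0.93 - 0.83 = 0.1
e_max - e_min = 0.93 - 0.63 = 0.3
Dr = 0.1 / 0.3 * 100
Dr = 33.33 %


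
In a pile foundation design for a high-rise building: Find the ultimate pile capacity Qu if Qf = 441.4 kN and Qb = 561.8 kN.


Result: 1003.2 kN

Derivation:
Using Qu = Qf + Qb
Qu = 441.4 + 561.8
Qu = 1003.2 kN


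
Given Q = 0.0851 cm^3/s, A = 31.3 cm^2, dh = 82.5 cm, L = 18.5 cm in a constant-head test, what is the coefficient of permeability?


Compute hydraulic gradient:
i = dh / L = 82.5 / 18.5 = 4.45946
Then apply Darcy's law:
k = Q / (A * i)
k = 0.0851 / (31.3 * 4.45946)
k = 0.0851 / 139.581
k = 0.00061 cm/s


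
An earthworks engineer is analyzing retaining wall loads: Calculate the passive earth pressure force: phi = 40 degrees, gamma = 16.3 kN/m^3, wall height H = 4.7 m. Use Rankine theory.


Compute passive earth pressure coefficient:
Kp = tan^2(45 + phi/2) = tan^2(65.0) = 4.59891
Compute passive force:
Pp = 0.5 * Kp * gamma * H^2
Pp = 0.5 * 4.59891 * 16.3 * 4.7^2
Pp = 827.96 kN/m


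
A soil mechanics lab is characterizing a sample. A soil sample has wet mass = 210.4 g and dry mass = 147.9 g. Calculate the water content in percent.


Using w = (m_wet - m_dry) / m_dry * 100
m_wet - m_dry = 210.4 - 147.9 = 62.5 g
w = 62.5 / 147.9 * 100
w = 42.26 %


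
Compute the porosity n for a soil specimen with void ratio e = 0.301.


Result: 0.2314

Derivation:
Using the relation n = e / (1 + e)
n = 0.301 / (1 + 0.301)
n = 0.301 / 1.301
n = 0.2314


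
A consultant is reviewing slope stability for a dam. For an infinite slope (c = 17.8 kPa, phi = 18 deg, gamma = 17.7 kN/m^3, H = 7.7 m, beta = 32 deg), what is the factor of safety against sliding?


Result: 0.811

Derivation:
Using Fs = c / (gamma*H*sin(beta)*cos(beta)) + tan(phi)/tan(beta)
Cohesion contribution = 17.8 / (17.7*7.7*sin(32)*cos(32))
Cohesion contribution = 0.29062
Friction contribution = tan(18)/tan(32) = 0.51998
Fs = 0.29062 + 0.51998
Fs = 0.811


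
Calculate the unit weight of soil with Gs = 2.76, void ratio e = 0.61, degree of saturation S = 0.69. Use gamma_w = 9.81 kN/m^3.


Using gamma = gamma_w * (Gs + S*e) / (1 + e)
Numerator: Gs + S*e = 2.76 + 0.69*0.61 = 3.1809
Denominator: 1 + e = 1 + 0.61 = 1.61
gamma = 9.81 * 3.1809 / 1.61
gamma = 19.382 kN/m^3


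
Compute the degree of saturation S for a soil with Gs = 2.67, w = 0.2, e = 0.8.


Result: 0.6675

Derivation:
Using S = Gs * w / e
S = 2.67 * 0.2 / 0.8
S = 0.6675


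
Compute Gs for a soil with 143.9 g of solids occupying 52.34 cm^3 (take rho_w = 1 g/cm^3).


Using Gs = m_s / (V_s * rho_w)
Since rho_w = 1 g/cm^3:
Gs = 143.9 / 52.34
Gs = 2.749


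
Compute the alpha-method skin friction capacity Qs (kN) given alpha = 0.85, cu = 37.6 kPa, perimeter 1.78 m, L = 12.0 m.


Using Qs = alpha * cu * perimeter * L
Qs = 0.85 * 37.6 * 1.78 * 12.0
Qs = 682.67 kN


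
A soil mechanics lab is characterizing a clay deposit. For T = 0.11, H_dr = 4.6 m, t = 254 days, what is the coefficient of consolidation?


Result: 0.00916 m^2/day

Derivation:
Using cv = T * H_dr^2 / t
H_dr^2 = 4.6^2 = 21.16
cv = 0.11 * 21.16 / 254
cv = 0.00916 m^2/day


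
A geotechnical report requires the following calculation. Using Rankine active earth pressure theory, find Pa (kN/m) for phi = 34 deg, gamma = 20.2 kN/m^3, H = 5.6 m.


Result: 89.55 kN/m

Derivation:
Compute active earth pressure coefficient:
Ka = tan^2(45 - phi/2) = tan^2(28.0) = 0.282715
Compute active force:
Pa = 0.5 * Ka * gamma * H^2
Pa = 0.5 * 0.282715 * 20.2 * 5.6^2
Pa = 89.55 kN/m


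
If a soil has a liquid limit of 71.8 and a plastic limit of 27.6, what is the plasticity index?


Using PI = LL - PL
PI = 71.8 - 27.6
PI = 44.2


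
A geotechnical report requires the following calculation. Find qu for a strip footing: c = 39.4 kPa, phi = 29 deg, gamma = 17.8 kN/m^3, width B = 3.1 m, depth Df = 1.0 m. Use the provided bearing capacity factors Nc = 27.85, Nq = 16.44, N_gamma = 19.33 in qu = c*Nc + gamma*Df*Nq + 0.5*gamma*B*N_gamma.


Compute qu = c*Nc + gamma*Df*Nq + 0.5*gamma*B*N_gamma
Term 1: 39.4 * 27.85 = 1097.29
Term 2: 17.8 * 1.0 * 16.44 = 292.632
Term 3: 0.5 * 17.8 * 3.1 * 19.33 = 533.3147
qu = 1097.29 + 292.632 + 533.3147
qu = 1923.24 kPa


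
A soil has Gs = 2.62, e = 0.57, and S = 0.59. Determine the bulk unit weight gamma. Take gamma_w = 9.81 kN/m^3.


Result: 18.472 kN/m^3

Derivation:
Using gamma = gamma_w * (Gs + S*e) / (1 + e)
Numerator: Gs + S*e = 2.62 + 0.59*0.57 = 2.9563
Denominator: 1 + e = 1 + 0.57 = 1.57
gamma = 9.81 * 2.9563 / 1.57
gamma = 18.472 kN/m^3


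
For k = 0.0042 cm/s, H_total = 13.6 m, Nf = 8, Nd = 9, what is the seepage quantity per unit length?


Result: 0.0005077 m^3/s per m

Derivation:
Convert k to m/s for unit consistency with H:
k = 0.0042 cm/s = 0.0042 / 100 m/s = 4.2e-05 m/s
Using q = k * H * Nf / Nd
Nf / Nd = 8 / 9 = 0.8889
q = 4.2e-05 * 13.6 * 0.8889
q = 0.0005077 m^3/s per m


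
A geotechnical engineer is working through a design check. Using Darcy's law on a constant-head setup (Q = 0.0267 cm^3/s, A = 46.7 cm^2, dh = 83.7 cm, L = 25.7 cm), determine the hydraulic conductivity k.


Compute hydraulic gradient:
i = dh / L = 83.7 / 25.7 = 3.25681
Then apply Darcy's law:
k = Q / (A * i)
k = 0.0267 / (46.7 * 3.25681)
k = 0.0267 / 152.093
k = 0.000176 cm/s


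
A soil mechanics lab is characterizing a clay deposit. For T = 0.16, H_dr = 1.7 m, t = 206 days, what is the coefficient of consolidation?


Using cv = T * H_dr^2 / t
H_dr^2 = 1.7^2 = 2.89
cv = 0.16 * 2.89 / 206
cv = 0.00224 m^2/day


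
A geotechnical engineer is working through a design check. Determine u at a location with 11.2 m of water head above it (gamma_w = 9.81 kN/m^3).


Using u = gamma_w * h_w
u = 9.81 * 11.2
u = 109.87 kPa


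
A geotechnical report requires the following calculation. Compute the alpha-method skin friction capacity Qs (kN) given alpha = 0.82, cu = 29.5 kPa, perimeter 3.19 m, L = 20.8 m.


Using Qs = alpha * cu * perimeter * L
Qs = 0.82 * 29.5 * 3.19 * 20.8
Qs = 1605.05 kN


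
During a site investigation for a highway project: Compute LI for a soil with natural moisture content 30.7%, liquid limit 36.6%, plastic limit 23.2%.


First compute the plasticity index:
PI = LL - PL = 36.6 - 23.2 = 13.4
Then compute the liquidity index:
LI = (w - PL) / PI
LI = (30.7 - 23.2) / 13.4
LI = 0.56


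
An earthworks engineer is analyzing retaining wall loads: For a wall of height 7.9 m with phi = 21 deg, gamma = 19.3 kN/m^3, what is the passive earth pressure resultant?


Result: 1275.01 kN/m

Derivation:
Compute passive earth pressure coefficient:
Kp = tan^2(45 + phi/2) = tan^2(55.5) = 2.117051
Compute passive force:
Pp = 0.5 * Kp * gamma * H^2
Pp = 0.5 * 2.117051 * 19.3 * 7.9^2
Pp = 1275.01 kN/m


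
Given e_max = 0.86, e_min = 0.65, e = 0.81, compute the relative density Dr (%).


Using Dr = (e_max - e) / (e_max - e_min) * 100
e_max - e = 0.86 - 0.81 = 0.05
e_max - e_min = 0.86 - 0.65 = 0.21
Dr = 0.05 / 0.21 * 100
Dr = 23.81 %


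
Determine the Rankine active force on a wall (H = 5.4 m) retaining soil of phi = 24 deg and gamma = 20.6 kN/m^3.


Compute active earth pressure coefficient:
Ka = tan^2(45 - phi/2) = tan^2(33.0) = 0.42173
Compute active force:
Pa = 0.5 * Ka * gamma * H^2
Pa = 0.5 * 0.42173 * 20.6 * 5.4^2
Pa = 126.67 kN/m


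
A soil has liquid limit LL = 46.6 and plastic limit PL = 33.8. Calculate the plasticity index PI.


Using PI = LL - PL
PI = 46.6 - 33.8
PI = 12.8


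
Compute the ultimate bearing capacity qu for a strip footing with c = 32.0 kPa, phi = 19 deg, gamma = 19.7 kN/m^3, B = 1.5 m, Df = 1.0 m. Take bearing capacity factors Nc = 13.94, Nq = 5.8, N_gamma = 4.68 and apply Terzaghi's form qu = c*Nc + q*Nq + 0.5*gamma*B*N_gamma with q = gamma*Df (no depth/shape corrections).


Result: 629.49 kPa

Derivation:
Compute qu = c*Nc + gamma*Df*Nq + 0.5*gamma*B*N_gamma
Term 1: 32.0 * 13.94 = 446.08
Term 2: 19.7 * 1.0 * 5.8 = 114.26
Term 3: 0.5 * 19.7 * 1.5 * 4.68 = 69.147
qu = 446.08 + 114.26 + 69.147
qu = 629.49 kPa


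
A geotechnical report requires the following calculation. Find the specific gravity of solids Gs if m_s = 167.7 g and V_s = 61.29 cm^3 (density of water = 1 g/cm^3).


Using Gs = m_s / (V_s * rho_w)
Since rho_w = 1 g/cm^3:
Gs = 167.7 / 61.29
Gs = 2.736


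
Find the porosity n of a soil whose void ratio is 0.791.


Using the relation n = e / (1 + e)
n = 0.791 / (1 + 0.791)
n = 0.791 / 1.791
n = 0.4417


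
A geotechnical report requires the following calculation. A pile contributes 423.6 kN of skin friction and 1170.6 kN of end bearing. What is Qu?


Using Qu = Qf + Qb
Qu = 423.6 + 1170.6
Qu = 1594.2 kN


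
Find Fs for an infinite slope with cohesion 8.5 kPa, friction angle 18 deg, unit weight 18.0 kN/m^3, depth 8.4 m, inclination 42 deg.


Result: 0.474

Derivation:
Using Fs = c / (gamma*H*sin(beta)*cos(beta)) + tan(phi)/tan(beta)
Cohesion contribution = 8.5 / (18.0*8.4*sin(42)*cos(42))
Cohesion contribution = 0.113053
Friction contribution = tan(18)/tan(42) = 0.36086
Fs = 0.113053 + 0.36086
Fs = 0.474


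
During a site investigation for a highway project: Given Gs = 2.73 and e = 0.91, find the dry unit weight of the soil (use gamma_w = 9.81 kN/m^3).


Result: 14.022 kN/m^3

Derivation:
Using gamma_d = Gs * gamma_w / (1 + e)
gamma_d = 2.73 * 9.81 / (1 + 0.91)
gamma_d = 2.73 * 9.81 / 1.91
gamma_d = 14.022 kN/m^3


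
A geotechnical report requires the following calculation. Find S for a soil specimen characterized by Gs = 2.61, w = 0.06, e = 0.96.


Result: 0.1631

Derivation:
Using S = Gs * w / e
S = 2.61 * 0.06 / 0.96
S = 0.1631


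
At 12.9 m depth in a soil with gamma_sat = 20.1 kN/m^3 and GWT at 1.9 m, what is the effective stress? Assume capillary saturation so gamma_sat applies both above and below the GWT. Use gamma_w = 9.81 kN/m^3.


Total stress = gamma_sat * depth
sigma = 20.1 * 12.9 = 259.29 kPa
Pore water pressure u = gamma_w * (depth - d_wt)
u = 9.81 * (12.9 - 1.9) = 107.91 kPa
Effective stress = sigma - u
sigma' = 259.29 - 107.91 = 151.38 kPa


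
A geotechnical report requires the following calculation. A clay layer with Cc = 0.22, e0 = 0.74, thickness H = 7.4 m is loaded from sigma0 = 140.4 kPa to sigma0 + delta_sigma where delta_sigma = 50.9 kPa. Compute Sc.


Result: 0.1257 m

Derivation:
Using Sc = Cc * H / (1 + e0) * log10((sigma0 + delta_sigma) / sigma0)
Stress ratio = (140.4 + 50.9) / 140.4 = 1.36254
log10(1.36254) = 0.134348
Cc * H / (1 + e0) = 0.22 * 7.4 / (1 + 0.74) = 0.935632
Sc = 0.935632 * 0.134348
Sc = 0.1257 m


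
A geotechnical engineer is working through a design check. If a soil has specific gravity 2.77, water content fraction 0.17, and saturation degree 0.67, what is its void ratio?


Using the relation e = Gs * w / S
e = 2.77 * 0.17 / 0.67
e = 0.7028


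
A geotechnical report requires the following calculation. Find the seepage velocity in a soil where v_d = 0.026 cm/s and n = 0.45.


Using v_s = v_d / n
v_s = 0.026 / 0.45
v_s = 0.05778 cm/s


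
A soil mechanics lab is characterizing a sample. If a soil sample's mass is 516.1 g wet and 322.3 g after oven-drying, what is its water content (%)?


Using w = (m_wet - m_dry) / m_dry * 100
m_wet - m_dry = 516.1 - 322.3 = 193.8 g
w = 193.8 / 322.3 * 100
w = 60.13 %


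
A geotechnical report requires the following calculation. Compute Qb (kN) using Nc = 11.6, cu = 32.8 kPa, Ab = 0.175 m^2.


Result: 66.58 kN

Derivation:
Using Qb = Nc * cu * Ab
Qb = 11.6 * 32.8 * 0.175
Qb = 66.58 kN


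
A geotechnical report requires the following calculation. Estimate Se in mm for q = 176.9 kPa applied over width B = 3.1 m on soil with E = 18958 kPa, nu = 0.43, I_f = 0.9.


Using Se = q * B * (1 - nu^2) * I_f / E
1 - nu^2 = 1 - 0.43^2 = 0.8151
Se = 176.9 * 3.1 * 0.8151 * 0.9 / 18958
Se = 0.021220 m
Convert to mm: Se = 0.021220 * 1000 = 21.22 mm


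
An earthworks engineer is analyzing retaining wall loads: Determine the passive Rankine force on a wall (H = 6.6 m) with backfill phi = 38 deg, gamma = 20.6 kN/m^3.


Compute passive earth pressure coefficient:
Kp = tan^2(45 + phi/2) = tan^2(64.0) = 4.203746
Compute passive force:
Pp = 0.5 * Kp * gamma * H^2
Pp = 0.5 * 4.203746 * 20.6 * 6.6^2
Pp = 1886.09 kN/m


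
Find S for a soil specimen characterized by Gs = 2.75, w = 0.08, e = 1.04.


Result: 0.2115

Derivation:
Using S = Gs * w / e
S = 2.75 * 0.08 / 1.04
S = 0.2115


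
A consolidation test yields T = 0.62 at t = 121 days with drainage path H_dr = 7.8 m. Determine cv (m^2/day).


Result: 0.31174 m^2/day

Derivation:
Using cv = T * H_dr^2 / t
H_dr^2 = 7.8^2 = 60.84
cv = 0.62 * 60.84 / 121
cv = 0.31174 m^2/day


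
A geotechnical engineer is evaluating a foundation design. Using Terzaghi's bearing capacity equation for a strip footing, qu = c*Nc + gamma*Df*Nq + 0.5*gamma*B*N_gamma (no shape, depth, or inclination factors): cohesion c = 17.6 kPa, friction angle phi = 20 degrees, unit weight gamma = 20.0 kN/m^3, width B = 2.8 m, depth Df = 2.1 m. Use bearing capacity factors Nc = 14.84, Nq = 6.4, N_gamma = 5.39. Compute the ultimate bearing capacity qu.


Compute qu = c*Nc + gamma*Df*Nq + 0.5*gamma*B*N_gamma
Term 1: 17.6 * 14.84 = 261.184
Term 2: 20.0 * 2.1 * 6.4 = 268.8
Term 3: 0.5 * 20.0 * 2.8 * 5.39 = 150.92
qu = 261.184 + 268.8 + 150.92
qu = 680.9 kPa


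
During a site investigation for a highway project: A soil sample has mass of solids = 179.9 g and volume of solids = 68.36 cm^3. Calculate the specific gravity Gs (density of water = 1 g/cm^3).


Using Gs = m_s / (V_s * rho_w)
Since rho_w = 1 g/cm^3:
Gs = 179.9 / 68.36
Gs = 2.632


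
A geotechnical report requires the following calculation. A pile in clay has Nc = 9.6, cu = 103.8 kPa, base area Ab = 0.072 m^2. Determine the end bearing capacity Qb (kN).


Using Qb = Nc * cu * Ab
Qb = 9.6 * 103.8 * 0.072
Qb = 71.75 kN


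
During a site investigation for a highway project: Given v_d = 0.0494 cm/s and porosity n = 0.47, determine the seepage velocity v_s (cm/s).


Using v_s = v_d / n
v_s = 0.0494 / 0.47
v_s = 0.10511 cm/s


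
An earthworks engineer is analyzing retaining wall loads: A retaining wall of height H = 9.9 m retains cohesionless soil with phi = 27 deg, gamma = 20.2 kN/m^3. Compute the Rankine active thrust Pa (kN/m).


Compute active earth pressure coefficient:
Ka = tan^2(45 - phi/2) = tan^2(31.5) = 0.375525
Compute active force:
Pa = 0.5 * Ka * gamma * H^2
Pa = 0.5 * 0.375525 * 20.2 * 9.9^2
Pa = 371.73 kN/m


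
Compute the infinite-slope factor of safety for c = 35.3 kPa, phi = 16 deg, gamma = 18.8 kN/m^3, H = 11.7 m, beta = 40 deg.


Using Fs = c / (gamma*H*sin(beta)*cos(beta)) + tan(phi)/tan(beta)
Cohesion contribution = 35.3 / (18.8*11.7*sin(40)*cos(40))
Cohesion contribution = 0.325919
Friction contribution = tan(16)/tan(40) = 0.34173
Fs = 0.325919 + 0.34173
Fs = 0.668


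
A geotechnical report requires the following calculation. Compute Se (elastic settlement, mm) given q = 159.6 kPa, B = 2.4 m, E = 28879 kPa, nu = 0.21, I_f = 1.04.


Using Se = q * B * (1 - nu^2) * I_f / E
1 - nu^2 = 1 - 0.21^2 = 0.9559
Se = 159.6 * 2.4 * 0.9559 * 1.04 / 28879
Se = 0.013186 m
Convert to mm: Se = 0.013186 * 1000 = 13.186 mm


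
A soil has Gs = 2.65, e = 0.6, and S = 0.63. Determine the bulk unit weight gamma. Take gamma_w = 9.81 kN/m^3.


Using gamma = gamma_w * (Gs + S*e) / (1 + e)
Numerator: Gs + S*e = 2.65 + 0.63*0.6 = 3.028
Denominator: 1 + e = 1 + 0.6 = 1.6
gamma = 9.81 * 3.028 / 1.6
gamma = 18.565 kN/m^3


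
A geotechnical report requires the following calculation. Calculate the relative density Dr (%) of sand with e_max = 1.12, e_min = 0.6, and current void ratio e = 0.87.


Using Dr = (e_max - e) / (e_max - e_min) * 100
e_max - e = 1.12 - 0.87 = 0.25
e_max - e_min = 1.12 - 0.6 = 0.52
Dr = 0.25 / 0.52 * 100
Dr = 48.08 %


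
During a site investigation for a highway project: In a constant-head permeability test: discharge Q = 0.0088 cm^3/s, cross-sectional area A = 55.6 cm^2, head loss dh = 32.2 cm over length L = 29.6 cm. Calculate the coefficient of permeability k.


Result: 0.000145 cm/s

Derivation:
Compute hydraulic gradient:
i = dh / L = 32.2 / 29.6 = 1.08784
Then apply Darcy's law:
k = Q / (A * i)
k = 0.0088 / (55.6 * 1.08784)
k = 0.0088 / 60.4838
k = 0.000145 cm/s


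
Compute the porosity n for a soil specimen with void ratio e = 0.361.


Using the relation n = e / (1 + e)
n = 0.361 / (1 + 0.361)
n = 0.361 / 1.361
n = 0.2652


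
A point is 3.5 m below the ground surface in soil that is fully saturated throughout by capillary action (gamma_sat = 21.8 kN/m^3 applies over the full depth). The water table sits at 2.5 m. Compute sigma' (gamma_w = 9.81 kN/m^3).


Total stress = gamma_sat * depth
sigma = 21.8 * 3.5 = 76.3 kPa
Pore water pressure u = gamma_w * (depth - d_wt)
u = 9.81 * (3.5 - 2.5) = 9.81 kPa
Effective stress = sigma - u
sigma' = 76.3 - 9.81 = 66.49 kPa


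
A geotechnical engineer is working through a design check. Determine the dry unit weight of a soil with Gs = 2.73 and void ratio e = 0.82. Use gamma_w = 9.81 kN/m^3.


Using gamma_d = Gs * gamma_w / (1 + e)
gamma_d = 2.73 * 9.81 / (1 + 0.82)
gamma_d = 2.73 * 9.81 / 1.82
gamma_d = 14.715 kN/m^3


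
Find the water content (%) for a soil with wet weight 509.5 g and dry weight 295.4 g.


Using w = (m_wet - m_dry) / m_dry * 100
m_wet - m_dry = 509.5 - 295.4 = 214.1 g
w = 214.1 / 295.4 * 100
w = 72.48 %


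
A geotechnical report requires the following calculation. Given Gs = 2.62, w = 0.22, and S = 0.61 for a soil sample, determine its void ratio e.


Result: 0.9449

Derivation:
Using the relation e = Gs * w / S
e = 2.62 * 0.22 / 0.61
e = 0.9449


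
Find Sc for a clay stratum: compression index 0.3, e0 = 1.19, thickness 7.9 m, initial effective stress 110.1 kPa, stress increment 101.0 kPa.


Using Sc = Cc * H / (1 + e0) * log10((sigma0 + delta_sigma) / sigma0)
Stress ratio = (110.1 + 101.0) / 110.1 = 1.91735
log10(1.91735) = 0.282701
Cc * H / (1 + e0) = 0.3 * 7.9 / (1 + 1.19) = 1.08219
Sc = 1.08219 * 0.282701
Sc = 0.3059 m


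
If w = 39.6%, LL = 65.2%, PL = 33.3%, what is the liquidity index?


First compute the plasticity index:
PI = LL - PL = 65.2 - 33.3 = 31.9
Then compute the liquidity index:
LI = (w - PL) / PI
LI = (39.6 - 33.3) / 31.9
LI = 0.197


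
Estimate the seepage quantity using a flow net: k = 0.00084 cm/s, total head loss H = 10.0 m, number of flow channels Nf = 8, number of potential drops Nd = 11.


Convert k to m/s for unit consistency with H:
k = 0.00084 cm/s = 0.00084 / 100 m/s = 8.4e-06 m/s
Using q = k * H * Nf / Nd
Nf / Nd = 8 / 11 = 0.7273
q = 8.4e-06 * 10.0 * 0.7273
q = 6.109e-05 m^3/s per m


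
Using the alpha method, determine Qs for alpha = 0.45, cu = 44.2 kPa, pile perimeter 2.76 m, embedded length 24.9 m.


Using Qs = alpha * cu * perimeter * L
Qs = 0.45 * 44.2 * 2.76 * 24.9
Qs = 1366.92 kN


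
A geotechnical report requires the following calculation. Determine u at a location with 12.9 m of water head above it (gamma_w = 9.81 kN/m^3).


Result: 126.55 kPa

Derivation:
Using u = gamma_w * h_w
u = 9.81 * 12.9
u = 126.55 kPa


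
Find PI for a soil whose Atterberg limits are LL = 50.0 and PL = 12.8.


Using PI = LL - PL
PI = 50.0 - 12.8
PI = 37.2


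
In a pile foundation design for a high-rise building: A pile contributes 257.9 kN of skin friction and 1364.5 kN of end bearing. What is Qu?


Result: 1622.4 kN

Derivation:
Using Qu = Qf + Qb
Qu = 257.9 + 1364.5
Qu = 1622.4 kN


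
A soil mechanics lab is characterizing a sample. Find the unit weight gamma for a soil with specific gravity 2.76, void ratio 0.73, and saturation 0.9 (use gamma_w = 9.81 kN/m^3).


Using gamma = gamma_w * (Gs + S*e) / (1 + e)
Numerator: Gs + S*e = 2.76 + 0.9*0.73 = 3.417
Denominator: 1 + e = 1 + 0.73 = 1.73
gamma = 9.81 * 3.417 / 1.73
gamma = 19.376 kN/m^3


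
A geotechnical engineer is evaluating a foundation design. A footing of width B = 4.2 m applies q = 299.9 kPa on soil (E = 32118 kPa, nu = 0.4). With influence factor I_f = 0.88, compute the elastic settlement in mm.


Using Se = q * B * (1 - nu^2) * I_f / E
1 - nu^2 = 1 - 0.4^2 = 0.84
Se = 299.9 * 4.2 * 0.84 * 0.88 / 32118
Se = 0.028989 m
Convert to mm: Se = 0.028989 * 1000 = 28.989 mm


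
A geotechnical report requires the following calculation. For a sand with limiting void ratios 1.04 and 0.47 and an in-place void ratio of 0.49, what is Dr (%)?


Using Dr = (e_max - e) / (e_max - e_min) * 100
e_max - e = 1.04 - 0.49 = 0.55
e_max - e_min = 1.04 - 0.47 = 0.57
Dr = 0.55 / 0.57 * 100
Dr = 96.49 %


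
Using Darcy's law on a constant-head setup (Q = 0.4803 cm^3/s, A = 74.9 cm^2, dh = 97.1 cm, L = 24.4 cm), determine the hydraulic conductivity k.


Compute hydraulic gradient:
i = dh / L = 97.1 / 24.4 = 3.97951
Then apply Darcy's law:
k = Q / (A * i)
k = 0.4803 / (74.9 * 3.97951)
k = 0.4803 / 298.065
k = 0.001611 cm/s


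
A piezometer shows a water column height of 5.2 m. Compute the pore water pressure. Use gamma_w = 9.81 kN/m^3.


Result: 51.01 kPa

Derivation:
Using u = gamma_w * h_w
u = 9.81 * 5.2
u = 51.01 kPa


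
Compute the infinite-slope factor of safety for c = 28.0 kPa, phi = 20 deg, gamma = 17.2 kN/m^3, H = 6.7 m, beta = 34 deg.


Using Fs = c / (gamma*H*sin(beta)*cos(beta)) + tan(phi)/tan(beta)
Cohesion contribution = 28.0 / (17.2*6.7*sin(34)*cos(34))
Cohesion contribution = 0.524106
Friction contribution = tan(20)/tan(34) = 0.539608
Fs = 0.524106 + 0.539608
Fs = 1.064


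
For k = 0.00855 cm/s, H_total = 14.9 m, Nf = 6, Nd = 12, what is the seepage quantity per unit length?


Convert k to m/s for unit consistency with H:
k = 0.00855 cm/s = 0.00855 / 100 m/s = 8.55e-05 m/s
Using q = k * H * Nf / Nd
Nf / Nd = 6 / 12 = 0.5
q = 8.55e-05 * 14.9 * 0.5
q = 0.000637 m^3/s per m


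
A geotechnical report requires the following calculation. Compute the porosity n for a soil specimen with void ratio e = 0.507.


Using the relation n = e / (1 + e)
n = 0.507 / (1 + 0.507)
n = 0.507 / 1.507
n = 0.3364


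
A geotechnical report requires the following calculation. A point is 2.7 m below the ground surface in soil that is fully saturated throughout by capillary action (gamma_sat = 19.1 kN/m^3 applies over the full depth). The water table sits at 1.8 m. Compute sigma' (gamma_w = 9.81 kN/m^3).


Result: 42.74 kPa

Derivation:
Total stress = gamma_sat * depth
sigma = 19.1 * 2.7 = 51.57 kPa
Pore water pressure u = gamma_w * (depth - d_wt)
u = 9.81 * (2.7 - 1.8) = 8.829 kPa
Effective stress = sigma - u
sigma' = 51.57 - 8.829 = 42.74 kPa


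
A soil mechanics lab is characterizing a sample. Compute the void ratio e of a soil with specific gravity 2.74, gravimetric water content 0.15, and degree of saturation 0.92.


Result: 0.4467

Derivation:
Using the relation e = Gs * w / S
e = 2.74 * 0.15 / 0.92
e = 0.4467


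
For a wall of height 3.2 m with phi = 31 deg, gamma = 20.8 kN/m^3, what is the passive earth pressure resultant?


Result: 332.7 kN/m

Derivation:
Compute passive earth pressure coefficient:
Kp = tan^2(45 + phi/2) = tan^2(60.5) = 3.124035
Compute passive force:
Pp = 0.5 * Kp * gamma * H^2
Pp = 0.5 * 3.124035 * 20.8 * 3.2^2
Pp = 332.7 kN/m


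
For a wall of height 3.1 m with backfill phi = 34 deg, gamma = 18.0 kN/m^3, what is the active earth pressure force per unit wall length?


Compute active earth pressure coefficient:
Ka = tan^2(45 - phi/2) = tan^2(28.0) = 0.282715
Compute active force:
Pa = 0.5 * Ka * gamma * H^2
Pa = 0.5 * 0.282715 * 18.0 * 3.1^2
Pa = 24.45 kN/m


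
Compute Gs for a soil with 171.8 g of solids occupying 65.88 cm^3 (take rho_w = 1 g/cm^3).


Using Gs = m_s / (V_s * rho_w)
Since rho_w = 1 g/cm^3:
Gs = 171.8 / 65.88
Gs = 2.608


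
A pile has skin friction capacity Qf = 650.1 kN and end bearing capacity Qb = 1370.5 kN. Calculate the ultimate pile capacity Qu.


Using Qu = Qf + Qb
Qu = 650.1 + 1370.5
Qu = 2020.6 kN


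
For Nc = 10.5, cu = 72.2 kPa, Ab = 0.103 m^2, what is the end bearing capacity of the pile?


Using Qb = Nc * cu * Ab
Qb = 10.5 * 72.2 * 0.103
Qb = 78.08 kN


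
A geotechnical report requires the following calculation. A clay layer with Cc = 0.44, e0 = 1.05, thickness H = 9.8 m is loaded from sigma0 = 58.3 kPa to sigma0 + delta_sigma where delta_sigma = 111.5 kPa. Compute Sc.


Result: 0.9766 m

Derivation:
Using Sc = Cc * H / (1 + e0) * log10((sigma0 + delta_sigma) / sigma0)
Stress ratio = (58.3 + 111.5) / 58.3 = 2.91252
log10(2.91252) = 0.464269
Cc * H / (1 + e0) = 0.44 * 9.8 / (1 + 1.05) = 2.10341
Sc = 2.10341 * 0.464269
Sc = 0.9766 m


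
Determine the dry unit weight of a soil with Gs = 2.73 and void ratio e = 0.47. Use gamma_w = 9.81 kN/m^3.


Result: 18.219 kN/m^3

Derivation:
Using gamma_d = Gs * gamma_w / (1 + e)
gamma_d = 2.73 * 9.81 / (1 + 0.47)
gamma_d = 2.73 * 9.81 / 1.47
gamma_d = 18.219 kN/m^3


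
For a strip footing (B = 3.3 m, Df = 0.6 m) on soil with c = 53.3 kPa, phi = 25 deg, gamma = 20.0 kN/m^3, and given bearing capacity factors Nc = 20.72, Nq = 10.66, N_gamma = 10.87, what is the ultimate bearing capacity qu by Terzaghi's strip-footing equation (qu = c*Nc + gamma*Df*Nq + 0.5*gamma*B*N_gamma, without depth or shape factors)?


Compute qu = c*Nc + gamma*Df*Nq + 0.5*gamma*B*N_gamma
Term 1: 53.3 * 20.72 = 1104.376
Term 2: 20.0 * 0.6 * 10.66 = 127.92
Term 3: 0.5 * 20.0 * 3.3 * 10.87 = 358.71
qu = 1104.376 + 127.92 + 358.71
qu = 1591.01 kPa


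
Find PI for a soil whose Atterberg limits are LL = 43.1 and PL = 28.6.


Result: 14.5

Derivation:
Using PI = LL - PL
PI = 43.1 - 28.6
PI = 14.5


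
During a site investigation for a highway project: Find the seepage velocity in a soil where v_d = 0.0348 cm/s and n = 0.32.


Using v_s = v_d / n
v_s = 0.0348 / 0.32
v_s = 0.10875 cm/s


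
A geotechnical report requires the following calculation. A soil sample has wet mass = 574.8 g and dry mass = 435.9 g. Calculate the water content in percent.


Using w = (m_wet - m_dry) / m_dry * 100
m_wet - m_dry = 574.8 - 435.9 = 138.9 g
w = 138.9 / 435.9 * 100
w = 31.87 %


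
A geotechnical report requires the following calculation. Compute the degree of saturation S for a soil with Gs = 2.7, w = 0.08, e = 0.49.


Using S = Gs * w / e
S = 2.7 * 0.08 / 0.49
S = 0.4408


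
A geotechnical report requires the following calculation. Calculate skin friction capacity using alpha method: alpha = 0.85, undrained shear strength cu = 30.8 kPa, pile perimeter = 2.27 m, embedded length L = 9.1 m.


Result: 540.8 kN

Derivation:
Using Qs = alpha * cu * perimeter * L
Qs = 0.85 * 30.8 * 2.27 * 9.1
Qs = 540.8 kN


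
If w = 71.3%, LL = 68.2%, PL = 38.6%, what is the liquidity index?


First compute the plasticity index:
PI = LL - PL = 68.2 - 38.6 = 29.6
Then compute the liquidity index:
LI = (w - PL) / PI
LI = (71.3 - 38.6) / 29.6
LI = 1.105


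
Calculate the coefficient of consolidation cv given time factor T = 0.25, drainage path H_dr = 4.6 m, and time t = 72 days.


Using cv = T * H_dr^2 / t
H_dr^2 = 4.6^2 = 21.16
cv = 0.25 * 21.16 / 72
cv = 0.07347 m^2/day


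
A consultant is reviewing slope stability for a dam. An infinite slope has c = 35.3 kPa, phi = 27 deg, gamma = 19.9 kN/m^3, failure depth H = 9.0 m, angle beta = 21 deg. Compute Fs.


Result: 1.916

Derivation:
Using Fs = c / (gamma*H*sin(beta)*cos(beta)) + tan(phi)/tan(beta)
Cohesion contribution = 35.3 / (19.9*9.0*sin(21)*cos(21))
Cohesion contribution = 0.589112
Friction contribution = tan(27)/tan(21) = 1.32736
Fs = 0.589112 + 1.32736
Fs = 1.916


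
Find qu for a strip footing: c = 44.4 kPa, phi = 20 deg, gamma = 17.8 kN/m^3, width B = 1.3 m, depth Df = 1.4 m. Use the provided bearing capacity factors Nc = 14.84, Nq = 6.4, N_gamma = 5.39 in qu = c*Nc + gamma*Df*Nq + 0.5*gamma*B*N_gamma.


Result: 880.75 kPa

Derivation:
Compute qu = c*Nc + gamma*Df*Nq + 0.5*gamma*B*N_gamma
Term 1: 44.4 * 14.84 = 658.896
Term 2: 17.8 * 1.4 * 6.4 = 159.488
Term 3: 0.5 * 17.8 * 1.3 * 5.39 = 62.3623
qu = 658.896 + 159.488 + 62.3623
qu = 880.75 kPa


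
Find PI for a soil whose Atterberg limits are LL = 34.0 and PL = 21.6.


Result: 12.4

Derivation:
Using PI = LL - PL
PI = 34.0 - 21.6
PI = 12.4


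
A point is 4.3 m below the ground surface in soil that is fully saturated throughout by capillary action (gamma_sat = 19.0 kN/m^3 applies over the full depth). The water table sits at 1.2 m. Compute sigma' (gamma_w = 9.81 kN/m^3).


Total stress = gamma_sat * depth
sigma = 19.0 * 4.3 = 81.7 kPa
Pore water pressure u = gamma_w * (depth - d_wt)
u = 9.81 * (4.3 - 1.2) = 30.411 kPa
Effective stress = sigma - u
sigma' = 81.7 - 30.411 = 51.29 kPa


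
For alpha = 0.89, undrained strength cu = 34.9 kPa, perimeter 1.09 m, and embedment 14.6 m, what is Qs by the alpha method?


Using Qs = alpha * cu * perimeter * L
Qs = 0.89 * 34.9 * 1.09 * 14.6
Qs = 494.3 kN


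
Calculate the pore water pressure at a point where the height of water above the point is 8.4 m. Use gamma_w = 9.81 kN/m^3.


Using u = gamma_w * h_w
u = 9.81 * 8.4
u = 82.4 kPa


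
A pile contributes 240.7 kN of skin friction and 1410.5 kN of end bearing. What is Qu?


Using Qu = Qf + Qb
Qu = 240.7 + 1410.5
Qu = 1651.2 kN


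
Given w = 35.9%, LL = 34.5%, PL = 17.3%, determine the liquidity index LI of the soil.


First compute the plasticity index:
PI = LL - PL = 34.5 - 17.3 = 17.2
Then compute the liquidity index:
LI = (w - PL) / PI
LI = (35.9 - 17.3) / 17.2
LI = 1.081


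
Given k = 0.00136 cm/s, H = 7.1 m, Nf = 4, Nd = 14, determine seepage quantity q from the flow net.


Result: 2.759e-05 m^3/s per m

Derivation:
Convert k to m/s for unit consistency with H:
k = 0.00136 cm/s = 0.00136 / 100 m/s = 1.36e-05 m/s
Using q = k * H * Nf / Nd
Nf / Nd = 4 / 14 = 0.2857
q = 1.36e-05 * 7.1 * 0.2857
q = 2.759e-05 m^3/s per m


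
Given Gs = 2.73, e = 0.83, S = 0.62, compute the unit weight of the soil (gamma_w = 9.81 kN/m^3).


Result: 17.393 kN/m^3

Derivation:
Using gamma = gamma_w * (Gs + S*e) / (1 + e)
Numerator: Gs + S*e = 2.73 + 0.62*0.83 = 3.2446
Denominator: 1 + e = 1 + 0.83 = 1.83
gamma = 9.81 * 3.2446 / 1.83
gamma = 17.393 kN/m^3


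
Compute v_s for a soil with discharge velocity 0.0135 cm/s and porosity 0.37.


Using v_s = v_d / n
v_s = 0.0135 / 0.37
v_s = 0.03649 cm/s


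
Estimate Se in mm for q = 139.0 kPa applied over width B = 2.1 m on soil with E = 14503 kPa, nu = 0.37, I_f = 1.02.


Result: 17.719 mm

Derivation:
Using Se = q * B * (1 - nu^2) * I_f / E
1 - nu^2 = 1 - 0.37^2 = 0.8631
Se = 139.0 * 2.1 * 0.8631 * 1.02 / 14503
Se = 0.017719 m
Convert to mm: Se = 0.017719 * 1000 = 17.719 mm


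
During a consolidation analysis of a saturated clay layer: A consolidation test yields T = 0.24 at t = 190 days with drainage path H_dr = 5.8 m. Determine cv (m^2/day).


Result: 0.04249 m^2/day

Derivation:
Using cv = T * H_dr^2 / t
H_dr^2 = 5.8^2 = 33.64
cv = 0.24 * 33.64 / 190
cv = 0.04249 m^2/day


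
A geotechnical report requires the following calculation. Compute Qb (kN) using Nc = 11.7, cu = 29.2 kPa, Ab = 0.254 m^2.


Using Qb = Nc * cu * Ab
Qb = 11.7 * 29.2 * 0.254
Qb = 86.78 kN


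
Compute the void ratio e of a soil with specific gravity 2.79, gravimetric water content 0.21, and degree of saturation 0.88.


Result: 0.6658

Derivation:
Using the relation e = Gs * w / S
e = 2.79 * 0.21 / 0.88
e = 0.6658


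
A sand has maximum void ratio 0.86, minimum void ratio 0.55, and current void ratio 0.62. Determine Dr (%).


Using Dr = (e_max - e) / (e_max - e_min) * 100
e_max - e = 0.86 - 0.62 = 0.24
e_max - e_min = 0.86 - 0.55 = 0.31
Dr = 0.24 / 0.31 * 100
Dr = 77.42 %


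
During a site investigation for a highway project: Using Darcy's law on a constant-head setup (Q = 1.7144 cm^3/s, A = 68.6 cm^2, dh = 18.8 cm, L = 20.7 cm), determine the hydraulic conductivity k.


Result: 0.027517 cm/s

Derivation:
Compute hydraulic gradient:
i = dh / L = 18.8 / 20.7 = 0.908213
Then apply Darcy's law:
k = Q / (A * i)
k = 1.7144 / (68.6 * 0.908213)
k = 1.7144 / 62.3034
k = 0.027517 cm/s


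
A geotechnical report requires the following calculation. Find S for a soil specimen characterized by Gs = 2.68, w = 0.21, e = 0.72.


Result: 0.7817

Derivation:
Using S = Gs * w / e
S = 2.68 * 0.21 / 0.72
S = 0.7817


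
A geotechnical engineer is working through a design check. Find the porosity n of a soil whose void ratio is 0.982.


Using the relation n = e / (1 + e)
n = 0.982 / (1 + 0.982)
n = 0.982 / 1.982
n = 0.4955


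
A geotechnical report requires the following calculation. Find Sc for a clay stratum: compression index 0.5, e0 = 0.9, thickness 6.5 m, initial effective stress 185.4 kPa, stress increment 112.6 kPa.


Result: 0.3526 m

Derivation:
Using Sc = Cc * H / (1 + e0) * log10((sigma0 + delta_sigma) / sigma0)
Stress ratio = (185.4 + 112.6) / 185.4 = 1.60734
log10(1.60734) = 0.206107
Cc * H / (1 + e0) = 0.5 * 6.5 / (1 + 0.9) = 1.71053
Sc = 1.71053 * 0.206107
Sc = 0.3526 m


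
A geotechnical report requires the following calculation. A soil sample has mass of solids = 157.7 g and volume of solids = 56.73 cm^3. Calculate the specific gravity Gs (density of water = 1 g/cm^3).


Using Gs = m_s / (V_s * rho_w)
Since rho_w = 1 g/cm^3:
Gs = 157.7 / 56.73
Gs = 2.78


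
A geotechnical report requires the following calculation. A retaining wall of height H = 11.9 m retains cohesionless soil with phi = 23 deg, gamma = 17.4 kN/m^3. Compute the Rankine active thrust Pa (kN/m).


Result: 539.73 kN/m

Derivation:
Compute active earth pressure coefficient:
Ka = tan^2(45 - phi/2) = tan^2(33.5) = 0.438092
Compute active force:
Pa = 0.5 * Ka * gamma * H^2
Pa = 0.5 * 0.438092 * 17.4 * 11.9^2
Pa = 539.73 kN/m
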